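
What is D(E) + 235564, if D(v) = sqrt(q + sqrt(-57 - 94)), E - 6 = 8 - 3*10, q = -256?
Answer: 235564 + sqrt(-256 + I*sqrt(151)) ≈ 2.3556e+5 + 16.005*I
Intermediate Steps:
E = -16 (E = 6 + (8 - 3*10) = 6 + (8 - 30) = 6 - 22 = -16)
D(v) = sqrt(-256 + I*sqrt(151)) (D(v) = sqrt(-256 + sqrt(-57 - 94)) = sqrt(-256 + sqrt(-151)) = sqrt(-256 + I*sqrt(151)))
D(E) + 235564 = sqrt(-256 + I*sqrt(151)) + 235564 = 235564 + sqrt(-256 + I*sqrt(151))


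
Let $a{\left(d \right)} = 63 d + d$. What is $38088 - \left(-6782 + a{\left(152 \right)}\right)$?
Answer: $35142$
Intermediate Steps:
$a{\left(d \right)} = 64 d$
$38088 - \left(-6782 + a{\left(152 \right)}\right) = 38088 + \left(6782 - 64 \cdot 152\right) = 38088 + \left(6782 - 9728\right) = 38088 - 2946 = 35142$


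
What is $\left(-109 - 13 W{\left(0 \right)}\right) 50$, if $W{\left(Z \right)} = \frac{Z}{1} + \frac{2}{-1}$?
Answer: $-4150$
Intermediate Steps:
$W{\left(Z \right)} = -2 + Z$ ($W{\left(Z \right)} = Z 1 + 2 \left(-1\right) = Z - 2 = -2 + Z$)
$\left(-109 - 13 W{\left(0 \right)}\right) 50 = \left(-109 - 13 \left(-2 + 0\right)\right) 50 = \left(-109 - -26\right) 50 = \left(-109 + 26\right) 50 = \left(-83\right) 50 = -4150$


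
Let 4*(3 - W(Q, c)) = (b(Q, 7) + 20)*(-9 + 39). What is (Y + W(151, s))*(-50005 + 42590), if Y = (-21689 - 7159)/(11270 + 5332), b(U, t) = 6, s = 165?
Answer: 3974973880/2767 ≈ 1.4366e+6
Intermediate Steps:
Y = -4808/2767 (Y = -28848/16602 = -28848*1/16602 = -4808/2767 ≈ -1.7376)
W(Q, c) = -192 (W(Q, c) = 3 - (6 + 20)*(-9 + 39)/4 = 3 - 13*30/2 = 3 - ¼*780 = 3 - 195 = -192)
(Y + W(151, s))*(-50005 + 42590) = (-4808/2767 - 192)*(-50005 + 42590) = -536072/2767*(-7415) = 3974973880/2767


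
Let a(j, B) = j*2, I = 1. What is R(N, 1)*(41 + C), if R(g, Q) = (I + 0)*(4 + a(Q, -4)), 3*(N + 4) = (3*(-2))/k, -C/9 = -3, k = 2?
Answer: 408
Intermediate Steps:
C = 27 (C = -9*(-3) = 27)
a(j, B) = 2*j
N = -5 (N = -4 + ((3*(-2))/2)/3 = -4 + (-6*½)/3 = -4 + (⅓)*(-3) = -4 - 1 = -5)
R(g, Q) = 4 + 2*Q (R(g, Q) = (1 + 0)*(4 + 2*Q) = 1*(4 + 2*Q) = 4 + 2*Q)
R(N, 1)*(41 + C) = (4 + 2*1)*(41 + 27) = (4 + 2)*68 = 6*68 = 408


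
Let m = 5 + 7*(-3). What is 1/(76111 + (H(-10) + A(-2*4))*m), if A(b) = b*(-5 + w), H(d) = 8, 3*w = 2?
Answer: 3/226285 ≈ 1.3258e-5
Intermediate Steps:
w = ⅔ (w = (⅓)*2 = ⅔ ≈ 0.66667)
A(b) = -13*b/3 (A(b) = b*(-5 + ⅔) = b*(-13/3) = -13*b/3)
m = -16 (m = 5 - 21 = -16)
1/(76111 + (H(-10) + A(-2*4))*m) = 1/(76111 + (8 - (-26)*4/3)*(-16)) = 1/(76111 + (8 - 13/3*(-8))*(-16)) = 1/(76111 + (8 + 104/3)*(-16)) = 1/(76111 + (128/3)*(-16)) = 1/(76111 - 2048/3) = 1/(226285/3) = 3/226285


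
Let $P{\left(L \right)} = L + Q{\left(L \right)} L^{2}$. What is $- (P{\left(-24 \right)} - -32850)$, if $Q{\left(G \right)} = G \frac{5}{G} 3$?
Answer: $-41466$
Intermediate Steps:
$Q{\left(G \right)} = 15$ ($Q{\left(G \right)} = 5 \cdot 3 = 15$)
$P{\left(L \right)} = L + 15 L^{2}$
$- (P{\left(-24 \right)} - -32850) = - (- 24 \left(1 + 15 \left(-24\right)\right) - -32850) = - (- 24 \left(1 - 360\right) + 32850) = - (\left(-24\right) \left(-359\right) + 32850) = - (8616 + 32850) = \left(-1\right) 41466 = -41466$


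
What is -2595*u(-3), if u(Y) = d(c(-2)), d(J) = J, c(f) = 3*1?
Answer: -7785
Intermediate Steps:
c(f) = 3
u(Y) = 3
-2595*u(-3) = -2595*3 = -7785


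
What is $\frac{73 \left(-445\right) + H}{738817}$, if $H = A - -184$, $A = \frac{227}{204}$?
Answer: $- \frac{6589177}{150718668} \approx -0.043718$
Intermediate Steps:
$A = \frac{227}{204}$ ($A = 227 \cdot \frac{1}{204} = \frac{227}{204} \approx 1.1127$)
$H = \frac{37763}{204}$ ($H = \frac{227}{204} - -184 = \frac{227}{204} + 184 = \frac{37763}{204} \approx 185.11$)
$\frac{73 \left(-445\right) + H}{738817} = \frac{73 \left(-445\right) + \frac{37763}{204}}{738817} = \left(-32485 + \frac{37763}{204}\right) \frac{1}{738817} = \left(- \frac{6589177}{204}\right) \frac{1}{738817} = - \frac{6589177}{150718668}$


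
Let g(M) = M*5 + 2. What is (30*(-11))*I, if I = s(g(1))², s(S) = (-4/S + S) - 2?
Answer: -317130/49 ≈ -6472.0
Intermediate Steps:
g(M) = 2 + 5*M (g(M) = 5*M + 2 = 2 + 5*M)
s(S) = -2 + S - 4/S (s(S) = (S - 4/S) - 2 = -2 + S - 4/S)
I = 961/49 (I = (-2 + (2 + 5*1) - 4/(2 + 5*1))² = (-2 + (2 + 5) - 4/(2 + 5))² = (-2 + 7 - 4/7)² = (31/7)² = 961/49 ≈ 19.612)
(30*(-11))*I = (30*(-11))*(961/49) = -330*961/49 = -317130/49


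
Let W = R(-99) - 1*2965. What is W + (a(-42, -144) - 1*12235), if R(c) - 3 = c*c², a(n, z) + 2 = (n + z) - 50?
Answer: -985734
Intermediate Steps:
a(n, z) = -52 + n + z (a(n, z) = -2 + ((n + z) - 50) = -2 + (-50 + n + z) = -52 + n + z)
R(c) = 3 + c³ (R(c) = 3 + c*c² = 3 + c³)
W = -973261 (W = (3 + (-99)³) - 1*2965 = (3 - 970299) - 2965 = -970296 - 2965 = -973261)
W + (a(-42, -144) - 1*12235) = -973261 + ((-52 - 42 - 144) - 1*12235) = -973261 + (-238 - 12235) = -973261 - 12473 = -985734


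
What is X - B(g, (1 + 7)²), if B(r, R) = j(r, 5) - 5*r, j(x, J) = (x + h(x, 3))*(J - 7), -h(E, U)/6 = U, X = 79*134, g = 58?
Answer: 10956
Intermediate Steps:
X = 10586
h(E, U) = -6*U
j(x, J) = (-18 + x)*(-7 + J) (j(x, J) = (x - 6*3)*(J - 7) = (x - 18)*(-7 + J) = (-18 + x)*(-7 + J))
B(r, R) = 36 - 7*r (B(r, R) = (126 - 18*5 - 7*r + 5*r) - 5*r = (126 - 90 - 7*r + 5*r) - 5*r = (36 - 2*r) - 5*r = 36 - 7*r)
X - B(g, (1 + 7)²) = 10586 - (36 - 7*58) = 10586 - (36 - 406) = 10586 - 1*(-370) = 10586 + 370 = 10956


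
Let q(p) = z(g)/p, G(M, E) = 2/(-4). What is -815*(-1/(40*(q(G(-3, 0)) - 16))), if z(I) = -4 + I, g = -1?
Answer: -163/48 ≈ -3.3958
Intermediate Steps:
G(M, E) = -1/2 (G(M, E) = 2*(-1/4) = -1/2)
q(p) = -5/p (q(p) = (-4 - 1)/p = -5/p)
-815*(-1/(40*(q(G(-3, 0)) - 16))) = -815*(-1/(40*(-5/(-1/2) - 16))) = -815*(-1/(40*(-5*(-2) - 16))) = -815*(-1/(40*(10 - 16))) = -815/((-40*(-6))) = -815/240 = -815*1/240 = -163/48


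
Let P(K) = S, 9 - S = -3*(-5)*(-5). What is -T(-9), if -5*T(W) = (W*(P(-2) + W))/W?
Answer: 15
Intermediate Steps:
S = 84 (S = 9 - (-3*(-5))*(-5) = 9 - 15*(-5) = 9 - 1*(-75) = 9 + 75 = 84)
P(K) = 84
T(W) = -84/5 - W/5 (T(W) = -W*(84 + W)/(5*W) = -(84 + W)/5 = -84/5 - W/5)
-T(-9) = -(-84/5 - ⅕*(-9)) = -(-84/5 + 9/5) = -1*(-15) = 15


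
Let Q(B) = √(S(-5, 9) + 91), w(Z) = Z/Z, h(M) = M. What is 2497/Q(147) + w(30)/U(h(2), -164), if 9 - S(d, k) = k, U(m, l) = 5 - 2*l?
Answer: 1/333 + 2497*√91/91 ≈ 261.76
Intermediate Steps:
w(Z) = 1
S(d, k) = 9 - k
Q(B) = √91 (Q(B) = √((9 - 1*9) + 91) = √((9 - 9) + 91) = √(0 + 91) = √91)
2497/Q(147) + w(30)/U(h(2), -164) = 2497/(√91) + 1/(5 - 2*(-164)) = 2497*(√91/91) + 1/(5 + 328) = 2497*√91/91 + 1/333 = 1/333 + 2497*√91/91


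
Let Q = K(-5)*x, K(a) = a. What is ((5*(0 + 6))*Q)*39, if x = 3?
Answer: -17550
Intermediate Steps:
Q = -15 (Q = -5*3 = -15)
((5*(0 + 6))*Q)*39 = ((5*(0 + 6))*(-15))*39 = ((5*6)*(-15))*39 = (30*(-15))*39 = -450*39 = -17550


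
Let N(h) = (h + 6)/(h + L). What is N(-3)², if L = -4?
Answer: 9/49 ≈ 0.18367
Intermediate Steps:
N(h) = (6 + h)/(-4 + h) (N(h) = (h + 6)/(h - 4) = (6 + h)/(-4 + h))
N(-3)² = ((6 - 3)/(-4 - 3))² = (3/(-7))² = (-⅐*3)² = (-3/7)² = 9/49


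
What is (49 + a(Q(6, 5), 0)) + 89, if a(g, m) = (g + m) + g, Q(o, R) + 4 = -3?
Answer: 124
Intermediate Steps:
Q(o, R) = -7 (Q(o, R) = -4 - 3 = -7)
a(g, m) = m + 2*g
(49 + a(Q(6, 5), 0)) + 89 = (49 + (0 + 2*(-7))) + 89 = (49 + (0 - 14)) + 89 = (49 - 14) + 89 = 35 + 89 = 124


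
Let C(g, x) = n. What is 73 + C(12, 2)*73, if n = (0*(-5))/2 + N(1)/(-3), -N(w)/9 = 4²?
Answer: 3577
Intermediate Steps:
N(w) = -144 (N(w) = -9*4² = -9*16 = -144)
n = 48 (n = (0*(-5))/2 - 144/(-3) = 0*(½) - 144*(-⅓) = 0 + 48 = 48)
C(g, x) = 48
73 + C(12, 2)*73 = 73 + 48*73 = 73 + 3504 = 3577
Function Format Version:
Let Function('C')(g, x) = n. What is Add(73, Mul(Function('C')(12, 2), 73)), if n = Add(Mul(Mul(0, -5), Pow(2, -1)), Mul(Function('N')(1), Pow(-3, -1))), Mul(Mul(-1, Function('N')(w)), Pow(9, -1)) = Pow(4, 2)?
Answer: 3577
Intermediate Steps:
Function('N')(w) = -144 (Function('N')(w) = Mul(-9, Pow(4, 2)) = Mul(-9, 16) = -144)
n = 48 (n = Add(Mul(Mul(0, -5), Pow(2, -1)), Mul(-144, Pow(-3, -1))) = Add(Mul(0, Rational(1, 2)), Mul(-144, Rational(-1, 3))) = Add(0, 48) = 48)
Function('C')(g, x) = 48
Add(73, Mul(Function('C')(12, 2), 73)) = Add(73, Mul(48, 73)) = Add(73, 3504) = 3577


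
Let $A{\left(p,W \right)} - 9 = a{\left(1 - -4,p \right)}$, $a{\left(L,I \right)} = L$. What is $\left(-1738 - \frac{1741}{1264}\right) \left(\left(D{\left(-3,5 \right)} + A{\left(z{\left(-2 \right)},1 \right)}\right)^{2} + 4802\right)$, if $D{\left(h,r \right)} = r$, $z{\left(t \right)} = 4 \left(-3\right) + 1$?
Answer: $- \frac{11351232399}{1264} \approx -8.9804 \cdot 10^{6}$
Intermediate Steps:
$z{\left(t \right)} = -11$ ($z{\left(t \right)} = -12 + 1 = -11$)
$A{\left(p,W \right)} = 14$ ($A{\left(p,W \right)} = 9 + \left(1 - -4\right) = 9 + \left(1 + 4\right) = 9 + 5 = 14$)
$\left(-1738 - \frac{1741}{1264}\right) \left(\left(D{\left(-3,5 \right)} + A{\left(z{\left(-2 \right)},1 \right)}\right)^{2} + 4802\right) = \left(-1738 - \frac{1741}{1264}\right) \left(\left(5 + 14\right)^{2} + 4802\right) = \left(-1738 - \frac{1741}{1264}\right) \left(19^{2} + 4802\right) = \left(-1738 - \frac{1741}{1264}\right) \left(361 + 4802\right) = \left(- \frac{2198573}{1264}\right) 5163 = - \frac{11351232399}{1264}$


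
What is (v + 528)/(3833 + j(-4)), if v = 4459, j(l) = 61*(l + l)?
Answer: 4987/3345 ≈ 1.4909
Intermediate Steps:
j(l) = 122*l (j(l) = 61*(2*l) = 122*l)
(v + 528)/(3833 + j(-4)) = (4459 + 528)/(3833 + 122*(-4)) = 4987/(3833 - 488) = 4987/3345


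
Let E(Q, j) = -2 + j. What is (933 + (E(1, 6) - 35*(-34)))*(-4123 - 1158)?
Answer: -11232687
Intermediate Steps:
(933 + (E(1, 6) - 35*(-34)))*(-4123 - 1158) = (933 + ((-2 + 6) - 35*(-34)))*(-4123 - 1158) = (933 + (4 + 1190))*(-5281) = (933 + 1194)*(-5281) = 2127*(-5281) = -11232687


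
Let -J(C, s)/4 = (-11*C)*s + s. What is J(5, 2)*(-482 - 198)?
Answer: -293760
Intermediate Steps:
J(C, s) = -4*s + 44*C*s (J(C, s) = -4*((-11*C)*s + s) = -4*(-11*C*s + s) = -4*(s - 11*C*s) = -4*s + 44*C*s)
J(5, 2)*(-482 - 198) = (4*2*(-1 + 11*5))*(-482 - 198) = (4*2*(-1 + 55))*(-680) = (4*2*54)*(-680) = 432*(-680) = -293760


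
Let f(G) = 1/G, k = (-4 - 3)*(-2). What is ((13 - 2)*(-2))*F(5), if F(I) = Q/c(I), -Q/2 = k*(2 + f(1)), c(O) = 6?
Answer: 308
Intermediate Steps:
k = 14 (k = -7*(-2) = 14)
f(G) = 1/G
Q = -84 (Q = -28*(2 + 1/1) = -28*(2 + 1) = -28*3 = -2*42 = -84)
F(I) = -14 (F(I) = -84/6 = -84*⅙ = -14)
((13 - 2)*(-2))*F(5) = ((13 - 2)*(-2))*(-14) = (11*(-2))*(-14) = -22*(-14) = 308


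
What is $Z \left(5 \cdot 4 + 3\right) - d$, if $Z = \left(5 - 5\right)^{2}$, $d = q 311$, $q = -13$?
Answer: $4043$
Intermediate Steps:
$d = -4043$ ($d = \left(-13\right) 311 = -4043$)
$Z = 0$ ($Z = 0^{2} = 0$)
$Z \left(5 \cdot 4 + 3\right) - d = 0 \left(5 \cdot 4 + 3\right) - -4043 = 0 \left(20 + 3\right) + 4043 = 0 \cdot 23 + 4043 = 0 + 4043 = 4043$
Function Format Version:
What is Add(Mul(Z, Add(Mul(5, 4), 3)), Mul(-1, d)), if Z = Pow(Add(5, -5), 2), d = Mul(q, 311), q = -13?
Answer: 4043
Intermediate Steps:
d = -4043 (d = Mul(-13, 311) = -4043)
Z = 0 (Z = Pow(0, 2) = 0)
Add(Mul(Z, Add(Mul(5, 4), 3)), Mul(-1, d)) = Add(Mul(0, Add(Mul(5, 4), 3)), Mul(-1, -4043)) = Add(Mul(0, Add(20, 3)), 4043) = Add(Mul(0, 23), 4043) = Add(0, 4043) = 4043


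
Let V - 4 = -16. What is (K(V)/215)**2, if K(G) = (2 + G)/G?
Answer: 1/66564 ≈ 1.5023e-5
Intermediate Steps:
V = -12 (V = 4 - 16 = -12)
K(G) = (2 + G)/G
(K(V)/215)**2 = (((2 - 12)/(-12))/215)**2 = (-1/12*(-10)*(1/215))**2 = ((5/6)*(1/215))**2 = (1/258)**2 = 1/66564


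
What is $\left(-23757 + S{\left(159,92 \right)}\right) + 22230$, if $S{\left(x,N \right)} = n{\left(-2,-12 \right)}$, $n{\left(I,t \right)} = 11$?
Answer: $-1516$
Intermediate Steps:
$S{\left(x,N \right)} = 11$
$\left(-23757 + S{\left(159,92 \right)}\right) + 22230 = \left(-23757 + 11\right) + 22230 = -23746 + 22230 = -1516$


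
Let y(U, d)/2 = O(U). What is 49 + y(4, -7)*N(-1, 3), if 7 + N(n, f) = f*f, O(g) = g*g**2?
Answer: 305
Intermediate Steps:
O(g) = g**3
y(U, d) = 2*U**3
N(n, f) = -7 + f**2 (N(n, f) = -7 + f*f = -7 + f**2)
49 + y(4, -7)*N(-1, 3) = 49 + (2*4**3)*(-7 + 3**2) = 49 + (2*64)*(-7 + 9) = 49 + 128*2 = 49 + 256 = 305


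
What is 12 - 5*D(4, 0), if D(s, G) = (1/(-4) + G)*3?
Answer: 63/4 ≈ 15.750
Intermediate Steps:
D(s, G) = -¾ + 3*G (D(s, G) = (-¼ + G)*3 = -¾ + 3*G)
12 - 5*D(4, 0) = 12 - 5*(-¾ + 3*0) = 12 - 5*(-¾ + 0) = 12 - 5*(-¾) = 12 + 15/4 = 63/4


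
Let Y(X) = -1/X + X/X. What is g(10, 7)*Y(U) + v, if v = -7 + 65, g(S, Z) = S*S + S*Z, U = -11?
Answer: 2678/11 ≈ 243.45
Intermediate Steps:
g(S, Z) = S**2 + S*Z
Y(X) = 1 - 1/X (Y(X) = -1/X + 1 = 1 - 1/X)
v = 58
g(10, 7)*Y(U) + v = (10*(10 + 7))*((-1 - 11)/(-11)) + 58 = (10*17)*(-1/11*(-12)) + 58 = 170*(12/11) + 58 = 2040/11 + 58 = 2678/11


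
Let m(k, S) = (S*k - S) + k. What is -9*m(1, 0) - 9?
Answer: -18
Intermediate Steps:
m(k, S) = k - S + S*k (m(k, S) = (-S + S*k) + k = k - S + S*k)
-9*m(1, 0) - 9 = -9*(1 - 1*0 + 0*1) - 9 = -9*(1 + 0 + 0) - 9 = -9*1 - 9 = -9 - 9 = -18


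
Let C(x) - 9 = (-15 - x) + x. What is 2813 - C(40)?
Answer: 2819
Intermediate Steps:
C(x) = -6 (C(x) = 9 + ((-15 - x) + x) = 9 - 15 = -6)
2813 - C(40) = 2813 - 1*(-6) = 2813 + 6 = 2819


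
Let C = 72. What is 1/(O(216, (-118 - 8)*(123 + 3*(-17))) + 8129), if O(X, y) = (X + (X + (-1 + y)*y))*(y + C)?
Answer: -1/740796183871 ≈ -1.3499e-12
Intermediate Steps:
O(X, y) = (72 + y)*(2*X + y*(-1 + y)) (O(X, y) = (X + (X + (-1 + y)*y))*(y + 72) = (X + (X + y*(-1 + y)))*(72 + y) = (2*X + y*(-1 + y))*(72 + y) = (72 + y)*(2*X + y*(-1 + y)))
1/(O(216, (-118 - 8)*(123 + 3*(-17))) + 8129) = 1/((((-118 - 8)*(123 + 3*(-17)))³ - 72*(-118 - 8)*(123 + 3*(-17)) + 71*((-118 - 8)*(123 + 3*(-17)))² + 144*216 + 2*216*((-118 - 8)*(123 + 3*(-17)))) + 8129) = 1/(((-126*(123 - 51))³ - (-9072)*(123 - 51) + 71*(-126*(123 - 51))² + 31104 + 2*216*(-126*(123 - 51))) + 8129) = 1/(((-126*72)³ - (-9072)*72 + 71*(-126*72)² + 31104 + 2*216*(-126*72)) + 8129) = 1/(((-9072)³ - 72*(-9072) + 71*(-9072)² + 31104 + 2*216*(-9072)) + 8129) = 1/((-746636341248 + 653184 + 71*82301184 + 31104 - 3919104) + 8129) = 1/((-746636341248 + 653184 + 5843384064 + 31104 - 3919104) + 8129) = 1/(-740796192000 + 8129) = 1/(-740796183871) = -1/740796183871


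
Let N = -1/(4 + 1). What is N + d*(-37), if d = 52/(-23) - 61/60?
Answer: 33415/276 ≈ 121.07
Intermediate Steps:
d = -4523/1380 (d = 52*(-1/23) - 61*1/60 = -52/23 - 61/60 = -4523/1380 ≈ -3.2775)
N = -1/5 ≈ -0.20000
N + d*(-37) = -1/5 - 4523/1380*(-37) = -1/5 + 167351/1380 = 33415/276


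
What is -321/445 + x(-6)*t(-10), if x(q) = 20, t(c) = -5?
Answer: -44821/445 ≈ -100.72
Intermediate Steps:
-321/445 + x(-6)*t(-10) = -321/445 + 20*(-5) = -321*1/445 - 100 = -321/445 - 100 = -44821/445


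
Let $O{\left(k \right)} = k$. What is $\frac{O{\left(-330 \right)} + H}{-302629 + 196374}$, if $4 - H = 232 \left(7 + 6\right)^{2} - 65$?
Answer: $\frac{39469}{106255} \approx 0.37146$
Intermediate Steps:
$H = -39139$ ($H = 4 - \left(232 \left(7 + 6\right)^{2} - 65\right) = 4 - \left(232 \cdot 13^{2} - 65\right) = 4 - \left(232 \cdot 169 - 65\right) = 4 - \left(39208 - 65\right) = 4 - 39143 = -39139$)
$\frac{O{\left(-330 \right)} + H}{-302629 + 196374} = \frac{-330 - 39139}{-302629 + 196374} = - \frac{39469}{-106255} = \left(-39469\right) \left(- \frac{1}{106255}\right) = \frac{39469}{106255}$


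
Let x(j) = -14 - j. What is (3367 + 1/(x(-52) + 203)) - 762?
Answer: 627806/241 ≈ 2605.0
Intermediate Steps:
(3367 + 1/(x(-52) + 203)) - 762 = (3367 + 1/((-14 - 1*(-52)) + 203)) - 762 = (3367 + 1/((-14 + 52) + 203)) - 762 = (3367 + 1/(38 + 203)) - 762 = (3367 + 1/241) - 762 = 811448/241 - 762 = 627806/241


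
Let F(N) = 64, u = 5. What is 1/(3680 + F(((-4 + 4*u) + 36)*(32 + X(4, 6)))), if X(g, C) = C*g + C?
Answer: 1/3744 ≈ 0.00026709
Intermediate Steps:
X(g, C) = C + C*g
1/(3680 + F(((-4 + 4*u) + 36)*(32 + X(4, 6)))) = 1/(3680 + 64) = 1/3744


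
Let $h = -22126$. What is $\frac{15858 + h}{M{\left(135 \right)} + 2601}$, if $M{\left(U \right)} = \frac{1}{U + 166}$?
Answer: $- \frac{943334}{391451} \approx -2.4098$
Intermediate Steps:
$M{\left(U \right)} = \frac{1}{166 + U}$
$\frac{15858 + h}{M{\left(135 \right)} + 2601} = \frac{15858 - 22126}{\frac{1}{166 + 135} + 2601} = - \frac{6268}{\frac{1}{301} + 2601} = - \frac{6268}{\frac{782902}{301}} = \left(-6268\right) \frac{301}{782902} = - \frac{943334}{391451}$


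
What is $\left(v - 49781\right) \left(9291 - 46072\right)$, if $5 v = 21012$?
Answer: $\frac{8382132433}{5} \approx 1.6764 \cdot 10^{9}$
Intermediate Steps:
$v = \frac{21012}{5}$ ($v = \frac{1}{5} \cdot 21012 = \frac{21012}{5} \approx 4202.4$)
$\left(v - 49781\right) \left(9291 - 46072\right) = \left(\frac{21012}{5} - 49781\right) \left(9291 - 46072\right) = \left(- \frac{227893}{5}\right) \left(-36781\right) = \frac{8382132433}{5}$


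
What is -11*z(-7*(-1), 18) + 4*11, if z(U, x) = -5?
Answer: 99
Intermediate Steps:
-11*z(-7*(-1), 18) + 4*11 = -11*(-5) + 4*11 = 55 + 44 = 99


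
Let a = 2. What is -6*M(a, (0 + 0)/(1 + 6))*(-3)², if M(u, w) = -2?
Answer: 108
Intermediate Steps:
-6*M(a, (0 + 0)/(1 + 6))*(-3)² = -6*(-2)*(-3)² = 12*9 = 108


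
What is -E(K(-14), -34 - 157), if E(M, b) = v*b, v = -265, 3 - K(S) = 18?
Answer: -50615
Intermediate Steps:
K(S) = -15 (K(S) = 3 - 1*18 = 3 - 18 = -15)
E(M, b) = -265*b
-E(K(-14), -34 - 157) = -(-265)*(-34 - 157) = -(-265)*(-191) = -1*50615 = -50615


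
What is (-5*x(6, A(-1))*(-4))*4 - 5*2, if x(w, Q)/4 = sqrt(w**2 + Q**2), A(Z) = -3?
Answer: -10 + 960*sqrt(5) ≈ 2136.6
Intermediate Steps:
x(w, Q) = 4*sqrt(Q**2 + w**2) (x(w, Q) = 4*sqrt(w**2 + Q**2) = 4*sqrt(Q**2 + w**2))
(-5*x(6, A(-1))*(-4))*4 - 5*2 = (-20*sqrt((-3)**2 + 6**2)*(-4))*4 - 5*2 = (-20*sqrt(9 + 36)*(-4))*4 - 10 = (-20*sqrt(45)*(-4))*4 - 10 = (-20*3*sqrt(5)*(-4))*4 - 10 = (-60*sqrt(5)*(-4))*4 - 10 = (240*sqrt(5))*4 - 10 = 960*sqrt(5) - 10 = -10 + 960*sqrt(5)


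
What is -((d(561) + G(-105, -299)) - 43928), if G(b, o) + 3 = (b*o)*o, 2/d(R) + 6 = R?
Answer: 5234224978/555 ≈ 9.4310e+6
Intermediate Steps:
d(R) = 2/(-6 + R)
G(b, o) = -3 + b*o**2 (G(b, o) = -3 + (b*o)*o = -3 + b*o**2)
-((d(561) + G(-105, -299)) - 43928) = -((2/(-6 + 561) + (-3 - 105*(-299)**2)) - 43928) = -((2/555 + (-3 - 105*89401)) - 43928) = -((2*(1/555) + (-3 - 9387105)) - 43928) = -((2/555 - 9387108) - 43928) = -(-5209844938/555 - 43928) = -1*(-5234224978/555) = 5234224978/555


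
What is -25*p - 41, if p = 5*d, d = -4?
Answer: 459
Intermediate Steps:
p = -20 (p = 5*(-4) = -20)
-25*p - 41 = -25*(-20) - 41 = 500 - 41 = 459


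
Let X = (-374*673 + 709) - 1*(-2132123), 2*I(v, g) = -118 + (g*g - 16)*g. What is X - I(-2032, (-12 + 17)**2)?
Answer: 3747153/2 ≈ 1.8736e+6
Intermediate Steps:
I(v, g) = -59 + g*(-16 + g**2)/2 (I(v, g) = (-118 + (g*g - 16)*g)/2 = (-118 + (g**2 - 16)*g)/2 = (-118 + (-16 + g**2)*g)/2 = (-118 + g*(-16 + g**2))/2 = -59 + g*(-16 + g**2)/2)
X = 1881130 (X = (-251702 + 709) + 2132123 = -250993 + 2132123 = 1881130)
X - I(-2032, (-12 + 17)**2) = 1881130 - (-59 + ((-12 + 17)**2)**3/2 - 8*(-12 + 17)**2) = 1881130 - (-59 + (5**2)**3/2 - 8*5**2) = 1881130 - (-59 + (1/2)*25**3 - 8*25) = 1881130 - (-59 + (1/2)*15625 - 200) = 1881130 - (-59 + 15625/2 - 200) = 1881130 - 1*15107/2 = 1881130 - 15107/2 = 3747153/2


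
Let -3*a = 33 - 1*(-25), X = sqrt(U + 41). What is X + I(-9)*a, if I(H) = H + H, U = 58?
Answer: 348 + 3*sqrt(11) ≈ 357.95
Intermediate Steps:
I(H) = 2*H
X = 3*sqrt(11) (X = sqrt(58 + 41) = sqrt(99) = 3*sqrt(11) ≈ 9.9499)
a = -58/3 (a = -(33 - 1*(-25))/3 = -(33 + 25)/3 = -1/3*58 = -58/3 ≈ -19.333)
X + I(-9)*a = 3*sqrt(11) + (2*(-9))*(-58/3) = 3*sqrt(11) - 18*(-58/3) = 3*sqrt(11) + 348 = 348 + 3*sqrt(11)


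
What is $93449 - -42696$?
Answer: $136145$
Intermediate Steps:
$93449 - -42696 = 93449 + \left(352 + 42344\right) = 93449 + 42696 = 136145$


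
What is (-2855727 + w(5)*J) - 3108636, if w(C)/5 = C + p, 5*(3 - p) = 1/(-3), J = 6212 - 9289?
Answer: -18265406/3 ≈ -6.0885e+6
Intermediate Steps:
J = -3077
p = 46/15 (p = 3 - ⅕/(-3) = 3 - ⅕*(-⅓) = 3 + 1/15 = 46/15 ≈ 3.0667)
w(C) = 46/3 + 5*C (w(C) = 5*(C + 46/15) = 5*(46/15 + C) = 46/3 + 5*C)
(-2855727 + w(5)*J) - 3108636 = (-2855727 + (46/3 + 5*5)*(-3077)) - 3108636 = (-2855727 + (46/3 + 25)*(-3077)) - 3108636 = (-2855727 + (121/3)*(-3077)) - 3108636 = (-2855727 - 372317/3) - 3108636 = -8939498/3 - 3108636 = -18265406/3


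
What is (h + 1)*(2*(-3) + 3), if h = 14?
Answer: -45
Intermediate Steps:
(h + 1)*(2*(-3) + 3) = (14 + 1)*(2*(-3) + 3) = 15*(-6 + 3) = 15*(-3) = -45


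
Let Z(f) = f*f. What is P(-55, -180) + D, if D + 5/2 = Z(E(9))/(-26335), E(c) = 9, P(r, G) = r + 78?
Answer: 1079573/52670 ≈ 20.497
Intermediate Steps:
P(r, G) = 78 + r
Z(f) = f²
D = -131837/52670 (D = -5/2 + 9²/(-26335) = -5/2 + 81*(-1/26335) = -5/2 - 81/26335 = -131837/52670 ≈ -2.5031)
P(-55, -180) + D = (78 - 55) - 131837/52670 = 23 - 131837/52670 = 1079573/52670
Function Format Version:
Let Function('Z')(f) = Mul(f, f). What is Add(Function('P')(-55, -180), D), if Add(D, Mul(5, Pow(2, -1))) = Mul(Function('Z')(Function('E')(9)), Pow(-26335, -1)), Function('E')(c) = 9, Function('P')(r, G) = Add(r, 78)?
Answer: Rational(1079573, 52670) ≈ 20.497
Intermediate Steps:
Function('P')(r, G) = Add(78, r)
Function('Z')(f) = Pow(f, 2)
D = Rational(-131837, 52670) (D = Add(Rational(-5, 2), Mul(Pow(9, 2), Pow(-26335, -1))) = Add(Rational(-5, 2), Mul(81, Rational(-1, 26335))) = Add(Rational(-5, 2), Rational(-81, 26335)) = Rational(-131837, 52670) ≈ -2.5031)
Add(Function('P')(-55, -180), D) = Add(Add(78, -55), Rational(-131837, 52670)) = Add(23, Rational(-131837, 52670)) = Rational(1079573, 52670)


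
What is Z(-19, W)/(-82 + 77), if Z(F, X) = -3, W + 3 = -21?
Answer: ⅗ ≈ 0.60000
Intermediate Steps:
W = -24 (W = -3 - 21 = -24)
Z(-19, W)/(-82 + 77) = -3/(-82 + 77) = -3/(-5) = -⅕*(-3) = ⅗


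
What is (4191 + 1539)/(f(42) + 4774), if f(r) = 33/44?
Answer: 22920/19099 ≈ 1.2001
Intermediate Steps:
f(r) = 3/4 (f(r) = 33*(1/44) = 3/4)
(4191 + 1539)/(f(42) + 4774) = (4191 + 1539)/(3/4 + 4774) = 5730/(19099/4) = 5730*(4/19099) = 22920/19099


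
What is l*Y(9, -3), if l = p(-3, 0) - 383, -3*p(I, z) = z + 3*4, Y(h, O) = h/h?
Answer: -387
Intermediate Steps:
Y(h, O) = 1
p(I, z) = -4 - z/3 (p(I, z) = -(z + 3*4)/3 = -(z + 12)/3 = -(12 + z)/3 = -4 - z/3)
l = -387 (l = (-4 - ⅓*0) - 383 = (-4 + 0) - 383 = -4 - 383 = -387)
l*Y(9, -3) = -387*1 = -387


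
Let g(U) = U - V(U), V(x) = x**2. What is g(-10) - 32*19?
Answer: -718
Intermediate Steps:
g(U) = U - U**2
g(-10) - 32*19 = -10*(1 - 1*(-10)) - 32*19 = -10*(1 + 10) - 608 = -10*11 - 608 = -110 - 608 = -718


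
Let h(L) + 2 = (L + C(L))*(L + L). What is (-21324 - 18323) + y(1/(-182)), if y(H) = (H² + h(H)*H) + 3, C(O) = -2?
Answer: -59749121023/1507142 ≈ -39644.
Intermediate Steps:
h(L) = -2 + 2*L*(-2 + L) (h(L) = -2 + (L - 2)*(L + L) = -2 + (-2 + L)*(2*L) = -2 + 2*L*(-2 + L))
y(H) = 3 + H² + H*(-2 - 4*H + 2*H²) (y(H) = (H² + (-2 - 4*H + 2*H²)*H) + 3 = (H² + H*(-2 - 4*H + 2*H²)) + 3 = 3 + H² + H*(-2 - 4*H + 2*H²))
(-21324 - 18323) + y(1/(-182)) = (-21324 - 18323) + (3 - 3*(1/(-182))² - 2/(-182) + 2*(1/(-182))³) = -39647 + (3 - 3*(-1/182)² - 2*(-1/182) + 2*(-1/182)³) = -39647 + (3 - 3*1/33124 + 1/91 + 2*(-1/6028568)) = -39647 + (3 - 3/33124 + 1/91 - 1/3014284) = -39647 + 4537851/1507142 = -59749121023/1507142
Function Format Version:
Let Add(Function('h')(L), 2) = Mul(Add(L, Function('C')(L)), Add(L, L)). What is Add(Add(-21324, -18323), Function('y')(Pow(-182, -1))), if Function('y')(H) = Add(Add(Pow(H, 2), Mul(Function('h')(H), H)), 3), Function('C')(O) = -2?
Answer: Rational(-59749121023, 1507142) ≈ -39644.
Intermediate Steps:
Function('h')(L) = Add(-2, Mul(2, L, Add(-2, L))) (Function('h')(L) = Add(-2, Mul(Add(L, -2), Add(L, L))) = Add(-2, Mul(Add(-2, L), Mul(2, L))) = Add(-2, Mul(2, L, Add(-2, L))))
Function('y')(H) = Add(3, Pow(H, 2), Mul(H, Add(-2, Mul(-4, H), Mul(2, Pow(H, 2))))) (Function('y')(H) = Add(Add(Pow(H, 2), Mul(Add(-2, Mul(-4, H), Mul(2, Pow(H, 2))), H)), 3) = Add(Add(Pow(H, 2), Mul(H, Add(-2, Mul(-4, H), Mul(2, Pow(H, 2))))), 3) = Add(3, Pow(H, 2), Mul(H, Add(-2, Mul(-4, H), Mul(2, Pow(H, 2))))))
Add(Add(-21324, -18323), Function('y')(Pow(-182, -1))) = Add(Add(-21324, -18323), Add(3, Mul(-3, Pow(Pow(-182, -1), 2)), Mul(-2, Pow(-182, -1)), Mul(2, Pow(Pow(-182, -1), 3)))) = Add(-39647, Add(3, Mul(-3, Pow(Rational(-1, 182), 2)), Mul(-2, Rational(-1, 182)), Mul(2, Pow(Rational(-1, 182), 3)))) = Add(-39647, Add(3, Mul(-3, Rational(1, 33124)), Rational(1, 91), Mul(2, Rational(-1, 6028568)))) = Add(-39647, Add(3, Rational(-3, 33124), Rational(1, 91), Rational(-1, 3014284))) = Add(-39647, Rational(4537851, 1507142)) = Rational(-59749121023, 1507142)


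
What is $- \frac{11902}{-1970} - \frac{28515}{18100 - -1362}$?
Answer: $\frac{87731087}{19170070} \approx 4.5765$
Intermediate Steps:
$- \frac{11902}{-1970} - \frac{28515}{18100 - -1362} = \left(-11902\right) \left(- \frac{1}{1970}\right) - \frac{28515}{18100 + 1362} = \frac{5951}{985} - \frac{28515}{19462} = \frac{87731087}{19170070}$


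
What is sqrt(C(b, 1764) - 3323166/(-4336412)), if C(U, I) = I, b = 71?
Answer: sqrt(8296373498111202)/2168206 ≈ 42.009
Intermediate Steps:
sqrt(C(b, 1764) - 3323166/(-4336412)) = sqrt(1764 - 3323166/(-4336412)) = sqrt(1764 - 3323166*(-1/4336412)) = sqrt(1764 + 1661583/2168206) = sqrt(3826376967/2168206) = sqrt(8296373498111202)/2168206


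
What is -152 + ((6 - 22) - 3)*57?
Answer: -1235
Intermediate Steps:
-152 + ((6 - 22) - 3)*57 = -152 + (-16 - 3)*57 = -152 - 19*57 = -152 - 1083 = -1235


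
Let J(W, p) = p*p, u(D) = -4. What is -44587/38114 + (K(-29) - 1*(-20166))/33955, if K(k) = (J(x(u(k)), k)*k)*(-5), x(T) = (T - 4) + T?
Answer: 3902467069/1294160870 ≈ 3.0154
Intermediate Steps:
x(T) = -4 + 2*T (x(T) = (-4 + T) + T = -4 + 2*T)
J(W, p) = p²
K(k) = -5*k³ (K(k) = (k²*k)*(-5) = k³*(-5) = -5*k³)
-44587/38114 + (K(-29) - 1*(-20166))/33955 = -44587/38114 + (-5*(-29)³ - 1*(-20166))/33955 = -44587*1/38114 + (-5*(-24389) + 20166)*(1/33955) = -44587/38114 + (121945 + 20166)*(1/33955) = -44587/38114 + 142111*(1/33955) = -44587/38114 + 142111/33955 = 3902467069/1294160870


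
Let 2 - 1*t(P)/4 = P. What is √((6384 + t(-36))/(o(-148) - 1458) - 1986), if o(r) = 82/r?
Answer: I*√23188174829666/107933 ≈ 44.615*I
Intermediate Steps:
t(P) = 8 - 4*P
√((6384 + t(-36))/(o(-148) - 1458) - 1986) = √((6384 + (8 - 4*(-36)))/(82/(-148) - 1458) - 1986) = √((6384 + (8 + 144))/(82*(-1/148) - 1458) - 1986) = √((6384 + 152)/(-41/74 - 1458) - 1986) = √(6536/(-107933/74) - 1986) = √(6536*(-74/107933) - 1986) = √(-483664/107933 - 1986) = √(-214838602/107933) = I*√23188174829666/107933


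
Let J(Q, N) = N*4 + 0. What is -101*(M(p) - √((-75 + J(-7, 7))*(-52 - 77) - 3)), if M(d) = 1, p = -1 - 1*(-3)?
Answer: -101 + 202*√1515 ≈ 7761.4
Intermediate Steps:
J(Q, N) = 4*N (J(Q, N) = 4*N + 0 = 4*N)
p = 2 (p = -1 + 3 = 2)
-101*(M(p) - √((-75 + J(-7, 7))*(-52 - 77) - 3)) = -101*(1 - √((-75 + 4*7)*(-52 - 77) - 3)) = -101*(1 - √((-75 + 28)*(-129) - 3)) = -101*(1 - √(-47*(-129) - 3)) = -101*(1 - √(6063 - 3)) = -101*(1 - √6060) = -101*(1 - 2*√1515) = -101 + 202*√1515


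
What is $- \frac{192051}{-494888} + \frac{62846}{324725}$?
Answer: $\frac{93465492223}{160702505800} \approx 0.58161$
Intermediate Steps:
$- \frac{192051}{-494888} + \frac{62846}{324725} = \left(-192051\right) \left(- \frac{1}{494888}\right) + 62846 \cdot \frac{1}{324725} = \frac{192051}{494888} + \frac{62846}{324725} = \frac{93465492223}{160702505800}$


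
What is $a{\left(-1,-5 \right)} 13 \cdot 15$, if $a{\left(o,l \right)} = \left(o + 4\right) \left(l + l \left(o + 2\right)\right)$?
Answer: $-5850$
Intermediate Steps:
$a{\left(o,l \right)} = \left(4 + o\right) \left(l + l \left(2 + o\right)\right)$
$a{\left(-1,-5 \right)} 13 \cdot 15 = - 5 \left(12 + \left(-1\right)^{2} + 7 \left(-1\right)\right) 13 \cdot 15 = - 5 \left(12 + 1 - 7\right) 13 \cdot 15 = \left(-5\right) 6 \cdot 13 \cdot 15 = \left(-30\right) 13 \cdot 15 = \left(-390\right) 15 = -5850$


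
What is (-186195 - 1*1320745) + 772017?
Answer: -734923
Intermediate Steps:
(-186195 - 1*1320745) + 772017 = (-186195 - 1320745) + 772017 = -1506940 + 772017 = -734923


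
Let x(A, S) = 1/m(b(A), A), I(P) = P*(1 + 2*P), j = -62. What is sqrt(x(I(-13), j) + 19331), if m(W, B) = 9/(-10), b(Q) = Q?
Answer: sqrt(173969)/3 ≈ 139.03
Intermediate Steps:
m(W, B) = -9/10 (m(W, B) = 9*(-1/10) = -9/10)
x(A, S) = -10/9 (x(A, S) = 1/(-9/10) = -10/9)
sqrt(x(I(-13), j) + 19331) = sqrt(-10/9 + 19331) = sqrt(173969/9) = sqrt(173969)/3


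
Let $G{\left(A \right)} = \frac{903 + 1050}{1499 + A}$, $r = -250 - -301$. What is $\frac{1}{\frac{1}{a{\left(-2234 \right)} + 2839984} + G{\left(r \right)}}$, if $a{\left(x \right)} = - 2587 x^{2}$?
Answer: $\frac{322706144700}{406609742297} \approx 0.79365$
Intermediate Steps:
$r = 51$ ($r = -250 + 301 = 51$)
$G{\left(A \right)} = \frac{1953}{1499 + A}$
$\frac{1}{\frac{1}{a{\left(-2234 \right)} + 2839984} + G{\left(r \right)}} = \frac{1}{\frac{1}{- 2587 \left(-2234\right)^{2} + 2839984} + \frac{1953}{1499 + 51}} = \frac{1}{\frac{1}{\left(-2587\right) 4990756 + 2839984} + \frac{1953}{1550}} = \frac{1}{\frac{1}{-12911085772 + 2839984} + 1953 \cdot \frac{1}{1550}} = \frac{1}{\frac{1}{-12908245788} + \frac{63}{50}} = \frac{1}{- \frac{1}{12908245788} + \frac{63}{50}} = \frac{1}{\frac{406609742297}{322706144700}} = \frac{322706144700}{406609742297}$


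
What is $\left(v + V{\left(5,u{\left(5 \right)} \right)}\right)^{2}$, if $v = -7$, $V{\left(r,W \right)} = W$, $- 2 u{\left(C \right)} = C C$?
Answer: $\frac{1521}{4} \approx 380.25$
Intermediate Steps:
$u{\left(C \right)} = - \frac{C^{2}}{2}$ ($u{\left(C \right)} = - \frac{C C}{2} = - \frac{C^{2}}{2}$)
$\left(v + V{\left(5,u{\left(5 \right)} \right)}\right)^{2} = \left(-7 - \frac{5^{2}}{2}\right)^{2} = \left(-7 - \frac{25}{2}\right)^{2} = \left(- \frac{39}{2}\right)^{2} = \frac{1521}{4}$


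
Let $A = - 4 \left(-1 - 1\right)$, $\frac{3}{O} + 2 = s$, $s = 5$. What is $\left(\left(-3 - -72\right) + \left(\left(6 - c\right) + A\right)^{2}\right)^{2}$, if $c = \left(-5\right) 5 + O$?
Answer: $2289169$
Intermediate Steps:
$O = 1$ ($O = \frac{3}{-2 + 5} = \frac{3}{3} = 3 \cdot \frac{1}{3} = 1$)
$c = -24$ ($c = \left(-5\right) 5 + 1 = -25 + 1 = -24$)
$A = 8$ ($A = \left(-4\right) \left(-2\right) = 8$)
$\left(\left(-3 - -72\right) + \left(\left(6 - c\right) + A\right)^{2}\right)^{2} = \left(\left(-3 - -72\right) + \left(\left(6 - -24\right) + 8\right)^{2}\right)^{2} = \left(\left(-3 + 72\right) + \left(\left(6 + 24\right) + 8\right)^{2}\right)^{2} = \left(69 + \left(30 + 8\right)^{2}\right)^{2} = \left(69 + 38^{2}\right)^{2} = \left(69 + 1444\right)^{2} = 1513^{2} = 2289169$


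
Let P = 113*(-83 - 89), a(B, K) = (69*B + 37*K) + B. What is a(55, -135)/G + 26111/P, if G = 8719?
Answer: -249916029/169462484 ≈ -1.4748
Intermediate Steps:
a(B, K) = 37*K + 70*B (a(B, K) = (37*K + 69*B) + B = 37*K + 70*B)
P = -19436 (P = 113*(-172) = -19436)
a(55, -135)/G + 26111/P = (37*(-135) + 70*55)/8719 + 26111/(-19436) = (-4995 + 3850)*(1/8719) + 26111*(-1/19436) = -1145*1/8719 - 26111/19436 = -1145/8719 - 26111/19436 = -249916029/169462484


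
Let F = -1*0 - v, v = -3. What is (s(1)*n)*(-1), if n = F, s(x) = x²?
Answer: -3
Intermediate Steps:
F = 3 (F = -1*0 - 1*(-3) = 0 + 3 = 3)
n = 3
(s(1)*n)*(-1) = (1²*3)*(-1) = (1*3)*(-1) = 3*(-1) = -3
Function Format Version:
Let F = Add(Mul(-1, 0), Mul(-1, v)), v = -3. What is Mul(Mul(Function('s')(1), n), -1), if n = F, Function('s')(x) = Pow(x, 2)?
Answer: -3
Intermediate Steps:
F = 3 (F = Add(Mul(-1, 0), Mul(-1, -3)) = Add(0, 3) = 3)
n = 3
Mul(Mul(Function('s')(1), n), -1) = Mul(Mul(Pow(1, 2), 3), -1) = Mul(Mul(1, 3), -1) = Mul(3, -1) = -3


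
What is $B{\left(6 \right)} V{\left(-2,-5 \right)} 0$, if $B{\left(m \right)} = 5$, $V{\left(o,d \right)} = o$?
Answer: $0$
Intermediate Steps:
$B{\left(6 \right)} V{\left(-2,-5 \right)} 0 = 5 \left(-2\right) 0 = \left(-10\right) 0 = 0$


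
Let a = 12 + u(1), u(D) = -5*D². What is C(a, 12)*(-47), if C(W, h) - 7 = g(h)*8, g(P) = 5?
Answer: -2209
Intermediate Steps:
a = 7 (a = 12 - 5*1² = 12 - 5*1 = 12 - 5 = 7)
C(W, h) = 47 (C(W, h) = 7 + 5*8 = 7 + 40 = 47)
C(a, 12)*(-47) = 47*(-47) = -2209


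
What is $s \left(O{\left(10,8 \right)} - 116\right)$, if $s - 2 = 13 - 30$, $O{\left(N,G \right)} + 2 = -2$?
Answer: $1800$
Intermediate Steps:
$O{\left(N,G \right)} = -4$ ($O{\left(N,G \right)} = -2 - 2 = -4$)
$s = -15$ ($s = 2 + \left(13 - 30\right) = 2 - 17 = -15$)
$s \left(O{\left(10,8 \right)} - 116\right) = - 15 \left(-4 - 116\right) = \left(-15\right) \left(-120\right) = 1800$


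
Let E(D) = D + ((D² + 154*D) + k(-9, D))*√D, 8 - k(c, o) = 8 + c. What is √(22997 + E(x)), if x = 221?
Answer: √(23218 + 82884*√221) ≈ 1120.4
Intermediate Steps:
k(c, o) = -c (k(c, o) = 8 - (8 + c) = 8 + (-8 - c) = -c)
E(D) = D + √D*(9 + D² + 154*D) (E(D) = D + ((D² + 154*D) - 1*(-9))*√D = D + ((D² + 154*D) + 9)*√D = D + (9 + D² + 154*D)*√D = D + √D*(9 + D² + 154*D))
√(22997 + E(x)) = √(22997 + (221 + 221^(5/2) + 9*√221 + 154*221^(3/2))) = √(22997 + (221 + 48841*√221 + 9*√221 + 154*(221*√221))) = √(22997 + (221 + 48841*√221 + 9*√221 + 34034*√221)) = √(22997 + (221 + 82884*√221)) = √(23218 + 82884*√221)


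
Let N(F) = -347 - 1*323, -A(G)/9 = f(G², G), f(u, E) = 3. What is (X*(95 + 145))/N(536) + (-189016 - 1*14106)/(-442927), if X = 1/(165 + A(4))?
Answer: 311239294/682550507 ≈ 0.45599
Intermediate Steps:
A(G) = -27 (A(G) = -9*3 = -27)
X = 1/138 (X = 1/(165 - 27) = 1/138 ≈ 0.0072464)
N(F) = -670 (N(F) = -347 - 323 = -670)
(X*(95 + 145))/N(536) + (-189016 - 1*14106)/(-442927) = ((95 + 145)/138)/(-670) + (-189016 - 1*14106)/(-442927) = ((1/138)*240)*(-1/670) + (-189016 - 14106)*(-1/442927) = (40/23)*(-1/670) - 203122*(-1/442927) = -4/1541 + 203122/442927 = 311239294/682550507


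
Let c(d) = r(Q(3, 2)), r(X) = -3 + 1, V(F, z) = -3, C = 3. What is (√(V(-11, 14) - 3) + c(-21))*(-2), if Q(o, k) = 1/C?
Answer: 4 - 2*I*√6 ≈ 4.0 - 4.899*I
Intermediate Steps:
Q(o, k) = ⅓ (Q(o, k) = 1/3 = ⅓)
r(X) = -2
c(d) = -2
(√(V(-11, 14) - 3) + c(-21))*(-2) = (√(-3 - 3) - 2)*(-2) = (√(-6) - 2)*(-2) = (I*√6 - 2)*(-2) = (-2 + I*√6)*(-2) = 4 - 2*I*√6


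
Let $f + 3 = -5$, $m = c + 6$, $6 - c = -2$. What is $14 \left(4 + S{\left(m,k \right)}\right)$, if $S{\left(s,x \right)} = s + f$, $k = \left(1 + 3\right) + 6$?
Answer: $140$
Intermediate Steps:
$c = 8$ ($c = 6 - -2 = 6 + 2 = 8$)
$m = 14$ ($m = 8 + 6 = 14$)
$k = 10$ ($k = 4 + 6 = 10$)
$f = -8$ ($f = -3 - 5 = -8$)
$S{\left(s,x \right)} = -8 + s$ ($S{\left(s,x \right)} = s - 8 = -8 + s$)
$14 \left(4 + S{\left(m,k \right)}\right) = 14 \left(4 + \left(-8 + 14\right)\right) = 14 \left(4 + 6\right) = 14 \cdot 10 = 140$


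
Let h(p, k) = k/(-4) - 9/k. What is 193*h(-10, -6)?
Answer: 579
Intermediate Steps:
h(p, k) = -9/k - k/4 (h(p, k) = k*(-1/4) - 9/k = -k/4 - 9/k = -9/k - k/4)
193*h(-10, -6) = 193*(-9/(-6) - 1/4*(-6)) = 193*(-9*(-1/6) + 3/2) = 193*(3/2 + 3/2) = 193*3 = 579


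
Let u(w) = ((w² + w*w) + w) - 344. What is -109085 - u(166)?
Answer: -164019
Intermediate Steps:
u(w) = -344 + w + 2*w² (u(w) = ((w² + w²) + w) - 344 = (2*w² + w) - 344 = (w + 2*w²) - 344 = -344 + w + 2*w²)
-109085 - u(166) = -109085 - (-344 + 166 + 2*166²) = -109085 - (-344 + 166 + 2*27556) = -109085 - (-344 + 166 + 55112) = -109085 - 1*54934 = -109085 - 54934 = -164019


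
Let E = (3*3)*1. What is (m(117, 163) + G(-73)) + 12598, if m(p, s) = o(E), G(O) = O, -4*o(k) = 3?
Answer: 50097/4 ≈ 12524.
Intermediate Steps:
E = 9 (E = 9*1 = 9)
o(k) = -3/4 (o(k) = -1/4*3 = -3/4)
m(p, s) = -3/4
(m(117, 163) + G(-73)) + 12598 = (-3/4 - 73) + 12598 = -295/4 + 12598 = 50097/4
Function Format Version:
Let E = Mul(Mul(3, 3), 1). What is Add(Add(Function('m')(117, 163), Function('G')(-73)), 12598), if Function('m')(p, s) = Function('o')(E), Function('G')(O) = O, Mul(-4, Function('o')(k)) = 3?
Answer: Rational(50097, 4) ≈ 12524.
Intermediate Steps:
E = 9 (E = Mul(9, 1) = 9)
Function('o')(k) = Rational(-3, 4) (Function('o')(k) = Mul(Rational(-1, 4), 3) = Rational(-3, 4))
Function('m')(p, s) = Rational(-3, 4)
Add(Add(Function('m')(117, 163), Function('G')(-73)), 12598) = Add(Add(Rational(-3, 4), -73), 12598) = Add(Rational(-295, 4), 12598) = Rational(50097, 4)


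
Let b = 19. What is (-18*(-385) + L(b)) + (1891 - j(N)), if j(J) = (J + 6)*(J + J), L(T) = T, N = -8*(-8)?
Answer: -120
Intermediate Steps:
N = 64
j(J) = 2*J*(6 + J) (j(J) = (6 + J)*(2*J) = 2*J*(6 + J))
(-18*(-385) + L(b)) + (1891 - j(N)) = (-18*(-385) + 19) + (1891 - 2*64*(6 + 64)) = (6930 + 19) + (1891 - 2*64*70) = 6949 + (1891 - 1*8960) = 6949 + (1891 - 8960) = 6949 - 7069 = -120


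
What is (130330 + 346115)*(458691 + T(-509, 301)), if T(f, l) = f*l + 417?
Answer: 145744049055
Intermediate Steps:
T(f, l) = 417 + f*l
(130330 + 346115)*(458691 + T(-509, 301)) = (130330 + 346115)*(458691 + (417 - 509*301)) = 476445*(458691 + (417 - 153209)) = 476445*(458691 - 152792) = 476445*305899 = 145744049055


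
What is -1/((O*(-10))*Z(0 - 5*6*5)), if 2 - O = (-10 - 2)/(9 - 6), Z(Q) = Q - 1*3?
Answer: -1/9180 ≈ -0.00010893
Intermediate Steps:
Z(Q) = -3 + Q (Z(Q) = Q - 3 = -3 + Q)
O = 6 (O = 2 - (-10 - 2)/(9 - 6) = 2 - (-12)/3 = 2 - 1*(-4) = 2 + 4 = 6)
-1/((O*(-10))*Z(0 - 5*6*5)) = -1/((6*(-10))*(-3 + (0 - 5*6*5))) = -1/((-60*(-3 + (0 - 30*5)))) = -1/((-60*(-3 + (0 - 150)))) = -1/((-60*(-3 - 150))) = -1/((-60*(-153))) = -1/9180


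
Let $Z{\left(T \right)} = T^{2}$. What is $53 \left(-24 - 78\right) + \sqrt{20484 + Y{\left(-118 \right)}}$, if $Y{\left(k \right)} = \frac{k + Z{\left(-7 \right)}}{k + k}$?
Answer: $-5406 + \frac{\sqrt{285223287}}{118} \approx -5262.9$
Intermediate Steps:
$Y{\left(k \right)} = \frac{49 + k}{2 k}$ ($Y{\left(k \right)} = \frac{k + \left(-7\right)^{2}}{k + k} = \frac{k + 49}{2 k} = \left(49 + k\right) \frac{1}{2 k} = \frac{49 + k}{2 k}$)
$53 \left(-24 - 78\right) + \sqrt{20484 + Y{\left(-118 \right)}} = 53 \left(-24 - 78\right) + \sqrt{20484 + \frac{49 - 118}{2 \left(-118\right)}} = 53 \left(-102\right) + \sqrt{20484 + \frac{1}{2} \left(- \frac{1}{118}\right) \left(-69\right)} = -5406 + \sqrt{20484 + \frac{69}{236}} = -5406 + \sqrt{\frac{4834293}{236}} = -5406 + \frac{\sqrt{285223287}}{118}$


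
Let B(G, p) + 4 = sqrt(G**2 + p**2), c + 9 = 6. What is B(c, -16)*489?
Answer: -1956 + 489*sqrt(265) ≈ 6004.3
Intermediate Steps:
c = -3 (c = -9 + 6 = -3)
B(G, p) = -4 + sqrt(G**2 + p**2)
B(c, -16)*489 = (-4 + sqrt((-3)**2 + (-16)**2))*489 = (-4 + sqrt(9 + 256))*489 = (-4 + sqrt(265))*489 = -1956 + 489*sqrt(265)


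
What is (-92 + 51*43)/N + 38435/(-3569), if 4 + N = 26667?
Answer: -1017293936/95160247 ≈ -10.690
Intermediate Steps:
N = 26663 (N = -4 + 26667 = 26663)
(-92 + 51*43)/N + 38435/(-3569) = (-92 + 51*43)/26663 + 38435/(-3569) = (-92 + 2193)*(1/26663) + 38435*(-1/3569) = 2101*(1/26663) - 38435/3569 = 2101/26663 - 38435/3569 = -1017293936/95160247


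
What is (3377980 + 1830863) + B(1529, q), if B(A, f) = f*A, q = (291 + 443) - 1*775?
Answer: 5146154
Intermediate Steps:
q = -41 (q = 734 - 775 = -41)
B(A, f) = A*f
(3377980 + 1830863) + B(1529, q) = (3377980 + 1830863) + 1529*(-41) = 5208843 - 62689 = 5146154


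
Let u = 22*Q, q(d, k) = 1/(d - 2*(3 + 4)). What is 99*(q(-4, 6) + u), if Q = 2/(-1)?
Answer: -8723/2 ≈ -4361.5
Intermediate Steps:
Q = -2 (Q = 2*(-1) = -2)
q(d, k) = 1/(-14 + d) (q(d, k) = 1/(d - 2*7) = 1/(d - 14) = 1/(-14 + d))
u = -44 (u = 22*(-2) = -44)
99*(q(-4, 6) + u) = 99*(1/(-14 - 4) - 44) = 99*(1/(-18) - 44) = 99*(-1/18 - 44) = 99*(-793/18) = -8723/2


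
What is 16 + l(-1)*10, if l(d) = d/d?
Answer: 26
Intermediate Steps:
l(d) = 1
16 + l(-1)*10 = 16 + 1*10 = 16 + 10 = 26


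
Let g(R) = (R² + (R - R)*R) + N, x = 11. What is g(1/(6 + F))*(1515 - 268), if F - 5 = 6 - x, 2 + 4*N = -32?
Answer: -380335/36 ≈ -10565.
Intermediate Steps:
N = -17/2 (N = -½ + (¼)*(-32) = -½ - 8 = -17/2 ≈ -8.5000)
F = 0 (F = 5 + (6 - 1*11) = 5 + (6 - 11) = 5 - 5 = 0)
g(R) = -17/2 + R² (g(R) = (R² + (R - R)*R) - 17/2 = (R² + 0*R) - 17/2 = (R² + 0) - 17/2 = R² - 17/2 = -17/2 + R²)
g(1/(6 + F))*(1515 - 268) = (-17/2 + (1/(6 + 0))²)*(1515 - 268) = (-17/2 + (1/6)²)*1247 = (-17/2 + (⅙)²)*1247 = (-17/2 + 1/36)*1247 = -305/36*1247 = -380335/36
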